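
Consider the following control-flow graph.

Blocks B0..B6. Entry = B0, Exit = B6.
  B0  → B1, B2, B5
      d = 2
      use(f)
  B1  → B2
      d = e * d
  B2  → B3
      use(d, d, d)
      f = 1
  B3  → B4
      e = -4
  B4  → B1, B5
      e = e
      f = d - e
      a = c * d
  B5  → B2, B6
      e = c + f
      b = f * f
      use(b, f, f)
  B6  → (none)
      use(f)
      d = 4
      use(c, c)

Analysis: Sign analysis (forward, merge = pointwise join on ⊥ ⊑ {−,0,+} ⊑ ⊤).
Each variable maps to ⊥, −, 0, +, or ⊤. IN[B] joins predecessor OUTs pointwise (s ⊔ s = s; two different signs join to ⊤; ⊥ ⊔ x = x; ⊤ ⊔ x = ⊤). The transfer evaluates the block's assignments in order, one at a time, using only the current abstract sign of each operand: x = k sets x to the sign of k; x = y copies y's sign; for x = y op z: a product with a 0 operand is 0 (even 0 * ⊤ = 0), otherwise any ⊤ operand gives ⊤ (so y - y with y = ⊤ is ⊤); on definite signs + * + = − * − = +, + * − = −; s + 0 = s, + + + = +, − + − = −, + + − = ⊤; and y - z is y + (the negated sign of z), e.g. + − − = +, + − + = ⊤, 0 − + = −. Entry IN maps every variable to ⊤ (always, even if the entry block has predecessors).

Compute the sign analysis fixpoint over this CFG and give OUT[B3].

Answer: {a: ⊤, b: ⊤, c: ⊤, d: ⊤, e: -, f: +}

Trace:
Fixpoint table:
  B0:  IN=(all ⊤)  OUT={d:+; rest ⊤}
  B1:  IN=(all ⊤)  OUT=(all ⊤)
  B2:  IN=(all ⊤)  OUT={f:+; rest ⊤}
  B3:  IN={f:+; rest ⊤}  OUT={e:-, f:+; rest ⊤}
  B4:  IN={e:-, f:+; rest ⊤}  OUT={e:-; rest ⊤}
  B5:  IN=(all ⊤)  OUT=(all ⊤)
  B6:  IN=(all ⊤)  OUT={d:+; rest ⊤}

Merge at B3: IN[B3] = OUT[B2] = {a: ⊤, b: ⊤, c: ⊤, d: ⊤, e: ⊤, f: +}
Applying B3's transfer function to that IN value gives OUT[B3] (row B3 above).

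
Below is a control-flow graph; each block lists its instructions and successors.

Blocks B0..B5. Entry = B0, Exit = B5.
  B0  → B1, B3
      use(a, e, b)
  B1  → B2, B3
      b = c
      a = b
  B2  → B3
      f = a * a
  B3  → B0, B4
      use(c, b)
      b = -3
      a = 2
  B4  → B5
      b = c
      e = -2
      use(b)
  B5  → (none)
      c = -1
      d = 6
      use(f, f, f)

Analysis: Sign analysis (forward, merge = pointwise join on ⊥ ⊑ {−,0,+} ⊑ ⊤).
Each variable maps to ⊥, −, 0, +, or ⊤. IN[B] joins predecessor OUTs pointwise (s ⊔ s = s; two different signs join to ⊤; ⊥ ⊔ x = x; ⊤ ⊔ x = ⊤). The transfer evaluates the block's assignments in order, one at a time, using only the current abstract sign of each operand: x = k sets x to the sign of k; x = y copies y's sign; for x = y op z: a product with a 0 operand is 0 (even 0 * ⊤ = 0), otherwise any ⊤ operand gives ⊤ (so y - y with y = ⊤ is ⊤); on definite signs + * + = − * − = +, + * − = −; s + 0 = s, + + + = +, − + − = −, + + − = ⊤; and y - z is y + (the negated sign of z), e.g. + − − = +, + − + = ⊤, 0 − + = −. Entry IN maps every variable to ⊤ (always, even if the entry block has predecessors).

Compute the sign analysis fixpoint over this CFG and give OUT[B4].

Fixpoint table:
  B0:  IN=(all ⊤)  OUT=(all ⊤)
  B1:  IN=(all ⊤)  OUT=(all ⊤)
  B2:  IN=(all ⊤)  OUT=(all ⊤)
  B3:  IN=(all ⊤)  OUT={a:+, b:-; rest ⊤}
  B4:  IN={a:+, b:-; rest ⊤}  OUT={a:+, e:-; rest ⊤}
  B5:  IN={a:+, e:-; rest ⊤}  OUT={a:+, c:-, d:+, e:-; rest ⊤}

Merge at B4: IN[B4] = OUT[B3] = {a: +, b: -, c: ⊤, d: ⊤, e: ⊤, f: ⊤}
Applying B4's transfer function to that IN value gives OUT[B4] (row B4 above).

Answer: {a: +, b: ⊤, c: ⊤, d: ⊤, e: -, f: ⊤}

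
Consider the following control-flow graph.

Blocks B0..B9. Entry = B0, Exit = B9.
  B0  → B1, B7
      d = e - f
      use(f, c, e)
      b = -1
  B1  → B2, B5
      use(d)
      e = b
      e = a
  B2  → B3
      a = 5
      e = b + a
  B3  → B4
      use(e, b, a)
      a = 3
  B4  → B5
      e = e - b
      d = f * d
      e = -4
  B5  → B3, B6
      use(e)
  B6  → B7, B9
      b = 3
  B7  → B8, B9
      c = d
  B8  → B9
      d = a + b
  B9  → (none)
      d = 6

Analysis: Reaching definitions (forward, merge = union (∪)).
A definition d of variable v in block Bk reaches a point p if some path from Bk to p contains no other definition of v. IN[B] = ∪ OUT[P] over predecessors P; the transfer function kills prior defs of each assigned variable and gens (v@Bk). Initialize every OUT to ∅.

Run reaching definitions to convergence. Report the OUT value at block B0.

Answer: {b@B0, d@B0}

Trace:
Converged values:
  B0:   IN={}   OUT={b@B0, d@B0}
  B1:   IN={b@B0, d@B0}   OUT={b@B0, d@B0, e@B1}
  B2:   IN={b@B0, d@B0, e@B1}   OUT={a@B2, b@B0, d@B0, e@B2}
  B3:   IN={a@B2, a@B3, b@B0, d@B0, d@B4, e@B1, e@B2, e@B4}   OUT={a@B3, b@B0, d@B0, d@B4, e@B1, e@B2, e@B4}
  B4:   IN={a@B3, b@B0, d@B0, d@B4, e@B1, e@B2, e@B4}   OUT={a@B3, b@B0, d@B4, e@B4}
  B5:   IN={a@B3, b@B0, d@B0, d@B4, e@B1, e@B4}   OUT={a@B3, b@B0, d@B0, d@B4, e@B1, e@B4}
  B6:   IN={a@B3, b@B0, d@B0, d@B4, e@B1, e@B4}   OUT={a@B3, b@B6, d@B0, d@B4, e@B1, e@B4}
  B7:   IN={a@B3, b@B0, b@B6, d@B0, d@B4, e@B1, e@B4}   OUT={a@B3, b@B0, b@B6, c@B7, d@B0, d@B4, e@B1, e@B4}
  B8:   IN={a@B3, b@B0, b@B6, c@B7, d@B0, d@B4, e@B1, e@B4}   OUT={a@B3, b@B0, b@B6, c@B7, d@B8, e@B1, e@B4}
  B9:   IN={a@B3, b@B0, b@B6, c@B7, d@B0, d@B4, d@B8, e@B1, e@B4}   OUT={a@B3, b@B0, b@B6, c@B7, d@B9, e@B1, e@B4}

B0 is the boundary node: IN[B0] = {}
Applying B0's transfer function to that IN value gives OUT[B0] (row B0 above).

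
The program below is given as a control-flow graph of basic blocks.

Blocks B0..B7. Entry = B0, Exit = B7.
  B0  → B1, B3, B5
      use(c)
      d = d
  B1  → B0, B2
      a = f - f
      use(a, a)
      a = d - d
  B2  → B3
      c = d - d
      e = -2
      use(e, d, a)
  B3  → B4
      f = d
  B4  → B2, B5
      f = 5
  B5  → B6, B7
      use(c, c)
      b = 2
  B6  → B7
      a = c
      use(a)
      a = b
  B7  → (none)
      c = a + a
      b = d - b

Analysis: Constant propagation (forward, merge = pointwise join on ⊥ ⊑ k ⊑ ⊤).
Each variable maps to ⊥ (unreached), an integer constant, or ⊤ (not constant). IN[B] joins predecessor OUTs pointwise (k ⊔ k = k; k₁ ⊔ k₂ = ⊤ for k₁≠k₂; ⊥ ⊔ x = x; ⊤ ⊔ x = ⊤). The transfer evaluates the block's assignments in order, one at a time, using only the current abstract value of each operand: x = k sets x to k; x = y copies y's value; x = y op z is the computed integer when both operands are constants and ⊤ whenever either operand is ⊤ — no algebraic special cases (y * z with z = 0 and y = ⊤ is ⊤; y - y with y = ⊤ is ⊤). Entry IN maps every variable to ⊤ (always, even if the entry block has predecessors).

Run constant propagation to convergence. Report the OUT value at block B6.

Converged values:
  B0:   IN=(all ⊤)   OUT=(all ⊤)
  B1:   IN=(all ⊤)   OUT=(all ⊤)
  B2:   IN=(all ⊤)   OUT={e:-2; rest ⊤}
  B3:   IN=(all ⊤)   OUT=(all ⊤)
  B4:   IN=(all ⊤)   OUT={f:5; rest ⊤}
  B5:   IN=(all ⊤)   OUT={b:2; rest ⊤}
  B6:   IN={b:2; rest ⊤}   OUT={a:2, b:2; rest ⊤}
  B7:   IN={b:2; rest ⊤}   OUT=(all ⊤)

Merge at B6: IN[B6] = OUT[B5] = {a: ⊤, b: 2, c: ⊤, d: ⊤, e: ⊤, f: ⊤}
Applying B6's transfer function to that IN value gives OUT[B6] (row B6 above).

Answer: {a: 2, b: 2, c: ⊤, d: ⊤, e: ⊤, f: ⊤}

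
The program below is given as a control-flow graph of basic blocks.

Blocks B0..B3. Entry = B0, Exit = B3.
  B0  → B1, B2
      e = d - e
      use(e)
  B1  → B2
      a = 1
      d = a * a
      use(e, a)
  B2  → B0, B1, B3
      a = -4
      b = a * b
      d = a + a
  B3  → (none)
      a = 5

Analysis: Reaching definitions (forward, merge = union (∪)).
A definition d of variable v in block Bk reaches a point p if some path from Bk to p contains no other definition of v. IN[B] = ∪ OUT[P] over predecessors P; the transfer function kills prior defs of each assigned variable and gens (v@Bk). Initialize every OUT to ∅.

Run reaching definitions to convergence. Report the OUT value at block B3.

Per-block solution:
  B0:   IN={a@B2, b@B2, d@B2, e@B0}   OUT={a@B2, b@B2, d@B2, e@B0}
  B1:   IN={a@B2, b@B2, d@B2, e@B0}   OUT={a@B1, b@B2, d@B1, e@B0}
  B2:   IN={a@B1, a@B2, b@B2, d@B1, d@B2, e@B0}   OUT={a@B2, b@B2, d@B2, e@B0}
  B3:   IN={a@B2, b@B2, d@B2, e@B0}   OUT={a@B3, b@B2, d@B2, e@B0}

Merge at B3: IN[B3] = OUT[B2] = {a@B2, b@B2, d@B2, e@B0}
Applying B3's transfer function to that IN value gives OUT[B3] (row B3 above).

Answer: {a@B3, b@B2, d@B2, e@B0}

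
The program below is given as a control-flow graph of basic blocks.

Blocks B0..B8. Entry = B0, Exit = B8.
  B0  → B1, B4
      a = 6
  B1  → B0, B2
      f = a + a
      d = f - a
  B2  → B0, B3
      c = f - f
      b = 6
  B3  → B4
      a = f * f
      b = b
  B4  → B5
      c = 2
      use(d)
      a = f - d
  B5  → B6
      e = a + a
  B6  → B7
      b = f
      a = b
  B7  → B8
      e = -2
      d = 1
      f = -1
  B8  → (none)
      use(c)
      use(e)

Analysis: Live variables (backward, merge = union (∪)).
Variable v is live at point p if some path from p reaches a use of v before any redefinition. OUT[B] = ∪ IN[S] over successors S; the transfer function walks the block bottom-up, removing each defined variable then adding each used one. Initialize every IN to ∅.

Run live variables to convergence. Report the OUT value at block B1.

Per-block solution:
  B0:  IN={d, f}  OUT={a, d, f}
  B1:  IN={a}  OUT={d, f}
  B2:  IN={d, f}  OUT={b, d, f}
  B3:  IN={b, d, f}  OUT={d, f}
  B4:  IN={d, f}  OUT={a, c, f}
  B5:  IN={a, c, f}  OUT={c, f}
  B6:  IN={c, f}  OUT={c}
  B7:  IN={c}  OUT={c, e}
  B8:  IN={c, e}  OUT={}

Merge at B1: OUT[B1] = IN[B0] ⊔ IN[B2] = {d, f}

Answer: {d, f}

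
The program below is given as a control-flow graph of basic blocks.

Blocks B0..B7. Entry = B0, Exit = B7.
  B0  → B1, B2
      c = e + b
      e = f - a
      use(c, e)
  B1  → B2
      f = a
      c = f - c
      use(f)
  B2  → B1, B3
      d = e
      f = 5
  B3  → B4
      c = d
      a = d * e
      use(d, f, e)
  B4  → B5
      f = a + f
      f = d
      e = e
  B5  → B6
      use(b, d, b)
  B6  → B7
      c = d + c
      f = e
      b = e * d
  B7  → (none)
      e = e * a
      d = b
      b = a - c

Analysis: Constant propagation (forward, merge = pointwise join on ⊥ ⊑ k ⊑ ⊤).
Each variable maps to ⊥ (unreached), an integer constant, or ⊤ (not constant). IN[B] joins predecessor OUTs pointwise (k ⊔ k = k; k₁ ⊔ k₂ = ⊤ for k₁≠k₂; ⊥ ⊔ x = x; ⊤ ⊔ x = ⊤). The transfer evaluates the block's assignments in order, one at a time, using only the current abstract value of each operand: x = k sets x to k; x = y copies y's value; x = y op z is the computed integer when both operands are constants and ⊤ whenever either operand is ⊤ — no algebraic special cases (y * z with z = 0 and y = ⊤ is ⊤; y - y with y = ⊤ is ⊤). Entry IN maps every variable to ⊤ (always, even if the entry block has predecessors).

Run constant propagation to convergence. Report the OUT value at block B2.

Answer: {a: ⊤, b: ⊤, c: ⊤, d: ⊤, e: ⊤, f: 5}

Derivation:
Per-block solution:
  B0:  IN=(all ⊤)  OUT=(all ⊤)
  B1:  IN=(all ⊤)  OUT=(all ⊤)
  B2:  IN=(all ⊤)  OUT={f:5; rest ⊤}
  B3:  IN={f:5; rest ⊤}  OUT={f:5; rest ⊤}
  B4:  IN={f:5; rest ⊤}  OUT=(all ⊤)
  B5:  IN=(all ⊤)  OUT=(all ⊤)
  B6:  IN=(all ⊤)  OUT=(all ⊤)
  B7:  IN=(all ⊤)  OUT=(all ⊤)

Merge at B2: IN[B2] = OUT[B0] ⊔ OUT[B1] = {a: ⊤, b: ⊤, c: ⊤, d: ⊤, e: ⊤, f: ⊤}
Applying B2's transfer function to that IN value gives OUT[B2] (row B2 above).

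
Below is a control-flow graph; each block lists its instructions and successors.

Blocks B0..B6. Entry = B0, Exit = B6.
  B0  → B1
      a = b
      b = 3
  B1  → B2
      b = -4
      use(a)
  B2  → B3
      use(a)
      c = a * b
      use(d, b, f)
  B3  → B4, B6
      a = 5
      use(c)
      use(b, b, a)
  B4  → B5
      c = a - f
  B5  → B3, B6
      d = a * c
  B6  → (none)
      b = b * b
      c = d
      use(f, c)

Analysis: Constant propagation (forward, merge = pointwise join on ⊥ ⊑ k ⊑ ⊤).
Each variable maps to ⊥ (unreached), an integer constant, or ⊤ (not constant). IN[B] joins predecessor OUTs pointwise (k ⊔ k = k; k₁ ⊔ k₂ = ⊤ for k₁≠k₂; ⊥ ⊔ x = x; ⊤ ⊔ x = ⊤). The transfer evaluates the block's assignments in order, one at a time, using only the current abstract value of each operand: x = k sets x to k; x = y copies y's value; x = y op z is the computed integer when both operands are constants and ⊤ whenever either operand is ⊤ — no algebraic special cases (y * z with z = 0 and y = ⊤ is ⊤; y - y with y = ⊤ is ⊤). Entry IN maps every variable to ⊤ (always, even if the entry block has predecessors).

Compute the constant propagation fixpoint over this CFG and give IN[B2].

Converged values:
  B0: | IN=(all ⊤) | OUT={b:3; rest ⊤}
  B1: | IN={b:3; rest ⊤} | OUT={b:-4; rest ⊤}
  B2: | IN={b:-4; rest ⊤} | OUT={b:-4; rest ⊤}
  B3: | IN={b:-4; rest ⊤} | OUT={a:5, b:-4; rest ⊤}
  B4: | IN={a:5, b:-4; rest ⊤} | OUT={a:5, b:-4; rest ⊤}
  B5: | IN={a:5, b:-4; rest ⊤} | OUT={a:5, b:-4; rest ⊤}
  B6: | IN={a:5, b:-4; rest ⊤} | OUT={a:5, b:16; rest ⊤}

Merge at B2: IN[B2] = OUT[B1] = {a: ⊤, b: -4, c: ⊤, d: ⊤, e: ⊤, f: ⊤}

Answer: {a: ⊤, b: -4, c: ⊤, d: ⊤, e: ⊤, f: ⊤}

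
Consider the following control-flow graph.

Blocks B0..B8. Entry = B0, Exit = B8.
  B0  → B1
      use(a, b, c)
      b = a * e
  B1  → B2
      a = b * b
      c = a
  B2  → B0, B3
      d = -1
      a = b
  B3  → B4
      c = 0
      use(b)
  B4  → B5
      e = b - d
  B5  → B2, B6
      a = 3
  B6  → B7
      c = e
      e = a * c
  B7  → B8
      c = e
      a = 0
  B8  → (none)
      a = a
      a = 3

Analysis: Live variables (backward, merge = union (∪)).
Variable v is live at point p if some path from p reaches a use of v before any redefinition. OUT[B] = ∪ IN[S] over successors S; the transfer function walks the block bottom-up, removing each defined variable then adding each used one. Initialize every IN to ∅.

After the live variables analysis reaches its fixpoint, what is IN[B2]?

Per-block solution:
  B0:  IN={a, b, c, e}  OUT={b, e}
  B1:  IN={b, e}  OUT={b, c, e}
  B2:  IN={b, c, e}  OUT={a, b, c, d, e}
  B3:  IN={b, d}  OUT={b, c, d}
  B4:  IN={b, c, d}  OUT={b, c, e}
  B5:  IN={b, c, e}  OUT={a, b, c, e}
  B6:  IN={a, e}  OUT={e}
  B7:  IN={e}  OUT={a}
  B8:  IN={a}  OUT={}

Merge at B2: OUT[B2] = IN[B0] ⊔ IN[B3] = {a, b, c, d, e}
Applying B2's transfer function to that OUT value gives IN[B2] (row B2 above).

Answer: {b, c, e}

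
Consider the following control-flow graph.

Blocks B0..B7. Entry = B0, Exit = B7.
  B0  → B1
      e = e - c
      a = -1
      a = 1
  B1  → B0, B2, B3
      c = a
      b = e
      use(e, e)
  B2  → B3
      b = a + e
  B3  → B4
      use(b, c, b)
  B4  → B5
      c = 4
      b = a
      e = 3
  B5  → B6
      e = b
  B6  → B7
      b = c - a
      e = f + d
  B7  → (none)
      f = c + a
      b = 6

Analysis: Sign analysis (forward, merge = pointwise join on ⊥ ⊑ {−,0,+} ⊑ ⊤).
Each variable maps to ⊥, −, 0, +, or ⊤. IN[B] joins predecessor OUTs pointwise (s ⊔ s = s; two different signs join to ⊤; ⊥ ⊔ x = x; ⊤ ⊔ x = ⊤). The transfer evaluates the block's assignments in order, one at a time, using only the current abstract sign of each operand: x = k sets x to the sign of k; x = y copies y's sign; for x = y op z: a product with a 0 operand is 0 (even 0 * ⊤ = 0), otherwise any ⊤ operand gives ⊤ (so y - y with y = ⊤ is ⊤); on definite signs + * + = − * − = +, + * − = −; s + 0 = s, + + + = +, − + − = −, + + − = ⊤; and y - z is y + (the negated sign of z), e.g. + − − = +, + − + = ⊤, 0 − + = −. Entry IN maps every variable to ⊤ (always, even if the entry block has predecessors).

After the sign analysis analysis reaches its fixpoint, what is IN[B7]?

Answer: {a: +, b: ⊤, c: +, d: ⊤, e: ⊤, f: ⊤}

Trace:
Converged values:
  B0:   IN=(all ⊤)   OUT={a:+; rest ⊤}
  B1:   IN={a:+; rest ⊤}   OUT={a:+, c:+; rest ⊤}
  B2:   IN={a:+, c:+; rest ⊤}   OUT={a:+, c:+; rest ⊤}
  B3:   IN={a:+, c:+; rest ⊤}   OUT={a:+, c:+; rest ⊤}
  B4:   IN={a:+, c:+; rest ⊤}   OUT={a:+, b:+, c:+, e:+; rest ⊤}
  B5:   IN={a:+, b:+, c:+, e:+; rest ⊤}   OUT={a:+, b:+, c:+, e:+; rest ⊤}
  B6:   IN={a:+, b:+, c:+, e:+; rest ⊤}   OUT={a:+, c:+; rest ⊤}
  B7:   IN={a:+, c:+; rest ⊤}   OUT={a:+, b:+, c:+, f:+; rest ⊤}

Merge at B7: IN[B7] = OUT[B6] = {a: +, b: ⊤, c: +, d: ⊤, e: ⊤, f: ⊤}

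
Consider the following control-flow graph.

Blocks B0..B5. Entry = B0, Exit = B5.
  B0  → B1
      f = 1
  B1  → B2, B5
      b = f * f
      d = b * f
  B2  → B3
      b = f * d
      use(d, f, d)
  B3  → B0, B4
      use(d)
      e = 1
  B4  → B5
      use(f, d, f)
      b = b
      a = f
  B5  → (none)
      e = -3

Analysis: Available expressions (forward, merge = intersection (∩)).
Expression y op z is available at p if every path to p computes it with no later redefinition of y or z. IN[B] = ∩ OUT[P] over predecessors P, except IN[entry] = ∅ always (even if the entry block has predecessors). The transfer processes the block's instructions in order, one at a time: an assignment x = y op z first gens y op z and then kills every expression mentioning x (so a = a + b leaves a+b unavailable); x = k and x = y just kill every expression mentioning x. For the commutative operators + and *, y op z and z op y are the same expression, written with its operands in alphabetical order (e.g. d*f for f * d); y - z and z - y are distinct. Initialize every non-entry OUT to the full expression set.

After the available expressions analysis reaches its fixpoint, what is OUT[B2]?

Answer: {d*f, f*f}

Working:
Converged values:
  B0:   IN={}   OUT={}
  B1:   IN={}   OUT={b*f, f*f}
  B2:   IN={b*f, f*f}   OUT={d*f, f*f}
  B3:   IN={d*f, f*f}   OUT={d*f, f*f}
  B4:   IN={d*f, f*f}   OUT={d*f, f*f}
  B5:   IN={f*f}   OUT={f*f}

Merge at B2: IN[B2] = OUT[B1] = {b*f, f*f}
Applying B2's transfer function to that IN value gives OUT[B2] (row B2 above).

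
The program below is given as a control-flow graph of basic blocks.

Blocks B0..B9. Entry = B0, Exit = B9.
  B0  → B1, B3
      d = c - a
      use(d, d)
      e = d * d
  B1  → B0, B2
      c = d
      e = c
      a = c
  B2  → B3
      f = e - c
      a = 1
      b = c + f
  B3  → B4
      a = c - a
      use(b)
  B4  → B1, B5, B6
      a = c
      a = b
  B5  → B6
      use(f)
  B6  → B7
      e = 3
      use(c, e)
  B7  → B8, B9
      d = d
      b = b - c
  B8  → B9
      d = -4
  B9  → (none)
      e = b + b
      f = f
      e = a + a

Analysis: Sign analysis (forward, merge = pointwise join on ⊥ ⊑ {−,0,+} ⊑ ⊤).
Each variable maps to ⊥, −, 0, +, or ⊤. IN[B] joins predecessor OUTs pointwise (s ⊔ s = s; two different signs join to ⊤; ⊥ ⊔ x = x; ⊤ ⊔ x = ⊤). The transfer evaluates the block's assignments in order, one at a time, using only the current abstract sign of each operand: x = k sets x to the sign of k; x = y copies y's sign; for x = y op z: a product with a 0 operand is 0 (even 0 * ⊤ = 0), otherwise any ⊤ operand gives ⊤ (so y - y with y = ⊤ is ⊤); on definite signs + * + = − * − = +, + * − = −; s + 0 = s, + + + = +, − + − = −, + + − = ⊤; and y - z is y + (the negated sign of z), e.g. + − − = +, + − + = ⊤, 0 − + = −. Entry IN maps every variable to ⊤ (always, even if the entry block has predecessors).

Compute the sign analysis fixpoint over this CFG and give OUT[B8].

Fixpoint table:
  B0:   IN=(all ⊤)   OUT=(all ⊤)
  B1:   IN=(all ⊤)   OUT=(all ⊤)
  B2:   IN=(all ⊤)   OUT={a:+; rest ⊤}
  B3:   IN=(all ⊤)   OUT=(all ⊤)
  B4:   IN=(all ⊤)   OUT=(all ⊤)
  B5:   IN=(all ⊤)   OUT=(all ⊤)
  B6:   IN=(all ⊤)   OUT={e:+; rest ⊤}
  B7:   IN={e:+; rest ⊤}   OUT={e:+; rest ⊤}
  B8:   IN={e:+; rest ⊤}   OUT={d:-, e:+; rest ⊤}
  B9:   IN={e:+; rest ⊤}   OUT=(all ⊤)

Merge at B8: IN[B8] = OUT[B7] = {a: ⊤, b: ⊤, c: ⊤, d: ⊤, e: +, f: ⊤}
Applying B8's transfer function to that IN value gives OUT[B8] (row B8 above).

Answer: {a: ⊤, b: ⊤, c: ⊤, d: -, e: +, f: ⊤}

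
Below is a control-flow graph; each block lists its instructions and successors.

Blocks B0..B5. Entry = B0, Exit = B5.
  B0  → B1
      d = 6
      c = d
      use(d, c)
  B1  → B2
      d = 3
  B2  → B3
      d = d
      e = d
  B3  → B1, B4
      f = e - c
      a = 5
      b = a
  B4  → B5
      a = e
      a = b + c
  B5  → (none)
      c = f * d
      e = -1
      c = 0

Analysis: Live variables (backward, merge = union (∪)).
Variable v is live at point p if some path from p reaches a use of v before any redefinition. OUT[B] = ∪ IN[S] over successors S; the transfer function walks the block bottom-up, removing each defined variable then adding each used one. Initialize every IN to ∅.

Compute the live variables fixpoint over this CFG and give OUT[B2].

Fixpoint table:
  B0:  IN={}  OUT={c}
  B1:  IN={c}  OUT={c, d}
  B2:  IN={c, d}  OUT={c, d, e}
  B3:  IN={c, d, e}  OUT={b, c, d, e, f}
  B4:  IN={b, c, d, e, f}  OUT={d, f}
  B5:  IN={d, f}  OUT={}

Merge at B2: OUT[B2] = IN[B3] = {c, d, e}

Answer: {c, d, e}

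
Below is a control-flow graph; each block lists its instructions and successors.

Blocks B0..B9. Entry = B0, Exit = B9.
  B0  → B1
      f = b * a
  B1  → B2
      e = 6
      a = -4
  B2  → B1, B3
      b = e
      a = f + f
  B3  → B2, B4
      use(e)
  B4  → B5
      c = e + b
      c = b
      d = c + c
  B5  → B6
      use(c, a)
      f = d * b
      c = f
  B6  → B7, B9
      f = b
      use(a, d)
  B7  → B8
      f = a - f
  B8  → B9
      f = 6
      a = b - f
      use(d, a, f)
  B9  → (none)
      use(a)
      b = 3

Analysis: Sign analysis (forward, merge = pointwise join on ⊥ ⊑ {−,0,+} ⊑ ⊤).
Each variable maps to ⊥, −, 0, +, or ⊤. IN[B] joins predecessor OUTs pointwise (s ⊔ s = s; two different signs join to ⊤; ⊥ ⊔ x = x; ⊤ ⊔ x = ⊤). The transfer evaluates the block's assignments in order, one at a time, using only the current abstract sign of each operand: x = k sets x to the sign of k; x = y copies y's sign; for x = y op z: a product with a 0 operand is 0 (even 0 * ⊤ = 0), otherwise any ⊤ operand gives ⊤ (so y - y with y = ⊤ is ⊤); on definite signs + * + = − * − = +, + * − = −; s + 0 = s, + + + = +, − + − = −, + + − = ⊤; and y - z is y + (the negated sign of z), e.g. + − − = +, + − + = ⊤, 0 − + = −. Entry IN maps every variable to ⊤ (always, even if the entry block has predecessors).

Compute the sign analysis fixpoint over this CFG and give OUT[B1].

Converged values:
  B0: | IN=(all ⊤) | OUT=(all ⊤)
  B1: | IN=(all ⊤) | OUT={a:-, e:+; rest ⊤}
  B2: | IN={e:+; rest ⊤} | OUT={b:+, e:+; rest ⊤}
  B3: | IN={b:+, e:+; rest ⊤} | OUT={b:+, e:+; rest ⊤}
  B4: | IN={b:+, e:+; rest ⊤} | OUT={b:+, c:+, d:+, e:+; rest ⊤}
  B5: | IN={b:+, c:+, d:+, e:+; rest ⊤} | OUT={b:+, c:+, d:+, e:+, f:+; rest ⊤}
  B6: | IN={b:+, c:+, d:+, e:+, f:+; rest ⊤} | OUT={b:+, c:+, d:+, e:+, f:+; rest ⊤}
  B7: | IN={b:+, c:+, d:+, e:+, f:+; rest ⊤} | OUT={b:+, c:+, d:+, e:+; rest ⊤}
  B8: | IN={b:+, c:+, d:+, e:+; rest ⊤} | OUT={b:+, c:+, d:+, e:+, f:+; rest ⊤}
  B9: | IN={b:+, c:+, d:+, e:+, f:+; rest ⊤} | OUT={b:+, c:+, d:+, e:+, f:+; rest ⊤}

Merge at B1: IN[B1] = OUT[B0] ⊔ OUT[B2] = {a: ⊤, b: ⊤, c: ⊤, d: ⊤, e: ⊤, f: ⊤}
Applying B1's transfer function to that IN value gives OUT[B1] (row B1 above).

Answer: {a: -, b: ⊤, c: ⊤, d: ⊤, e: +, f: ⊤}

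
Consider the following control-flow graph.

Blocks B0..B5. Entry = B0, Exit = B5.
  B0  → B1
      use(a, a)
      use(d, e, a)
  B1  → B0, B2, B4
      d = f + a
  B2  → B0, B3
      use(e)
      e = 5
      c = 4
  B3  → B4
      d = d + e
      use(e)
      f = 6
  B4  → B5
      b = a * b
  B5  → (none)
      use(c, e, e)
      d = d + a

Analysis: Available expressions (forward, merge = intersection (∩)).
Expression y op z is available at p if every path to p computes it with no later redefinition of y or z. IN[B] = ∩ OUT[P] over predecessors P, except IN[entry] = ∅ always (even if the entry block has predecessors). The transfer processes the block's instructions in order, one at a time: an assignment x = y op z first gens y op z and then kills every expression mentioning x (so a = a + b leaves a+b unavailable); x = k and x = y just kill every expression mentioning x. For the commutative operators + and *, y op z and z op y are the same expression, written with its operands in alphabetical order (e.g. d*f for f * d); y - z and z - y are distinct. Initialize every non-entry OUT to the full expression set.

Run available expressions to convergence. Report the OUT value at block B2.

Answer: {a+f}

Trace:
Per-block solution:
  B0: | IN={} | OUT={}
  B1: | IN={} | OUT={a+f}
  B2: | IN={a+f} | OUT={a+f}
  B3: | IN={a+f} | OUT={}
  B4: | IN={} | OUT={}
  B5: | IN={} | OUT={}

Merge at B2: IN[B2] = OUT[B1] = {a+f}
Applying B2's transfer function to that IN value gives OUT[B2] (row B2 above).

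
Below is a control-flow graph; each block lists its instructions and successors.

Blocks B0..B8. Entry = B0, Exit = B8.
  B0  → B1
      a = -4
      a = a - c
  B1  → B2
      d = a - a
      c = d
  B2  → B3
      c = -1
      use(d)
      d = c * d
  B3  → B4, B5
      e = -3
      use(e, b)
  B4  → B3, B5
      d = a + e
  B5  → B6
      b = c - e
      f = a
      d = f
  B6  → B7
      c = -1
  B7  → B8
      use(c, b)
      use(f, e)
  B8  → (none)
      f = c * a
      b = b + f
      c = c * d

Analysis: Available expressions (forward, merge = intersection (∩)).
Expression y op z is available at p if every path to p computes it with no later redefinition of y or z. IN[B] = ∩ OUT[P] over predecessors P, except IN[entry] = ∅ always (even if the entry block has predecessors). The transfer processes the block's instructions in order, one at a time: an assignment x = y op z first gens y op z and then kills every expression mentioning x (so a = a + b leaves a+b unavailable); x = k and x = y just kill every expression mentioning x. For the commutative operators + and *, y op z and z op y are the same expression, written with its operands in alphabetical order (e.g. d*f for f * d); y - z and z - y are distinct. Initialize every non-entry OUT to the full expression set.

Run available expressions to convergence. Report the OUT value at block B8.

Per-block solution:
  B0: | IN={} | OUT={}
  B1: | IN={} | OUT={a-a}
  B2: | IN={a-a} | OUT={a-a}
  B3: | IN={a-a} | OUT={a-a}
  B4: | IN={a-a} | OUT={a+e, a-a}
  B5: | IN={a-a} | OUT={a-a, c-e}
  B6: | IN={a-a, c-e} | OUT={a-a}
  B7: | IN={a-a} | OUT={a-a}
  B8: | IN={a-a} | OUT={a-a}

Merge at B8: IN[B8] = OUT[B7] = {a-a}
Applying B8's transfer function to that IN value gives OUT[B8] (row B8 above).

Answer: {a-a}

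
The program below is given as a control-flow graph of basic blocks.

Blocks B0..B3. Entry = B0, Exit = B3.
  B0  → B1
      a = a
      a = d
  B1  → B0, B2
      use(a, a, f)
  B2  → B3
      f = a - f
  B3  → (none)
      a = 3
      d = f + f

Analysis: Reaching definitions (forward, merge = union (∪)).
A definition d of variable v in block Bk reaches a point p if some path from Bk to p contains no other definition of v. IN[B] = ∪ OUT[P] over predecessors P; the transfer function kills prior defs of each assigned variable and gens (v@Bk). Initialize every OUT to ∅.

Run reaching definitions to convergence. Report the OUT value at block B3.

Converged values:
  B0:  IN={a@B0}  OUT={a@B0}
  B1:  IN={a@B0}  OUT={a@B0}
  B2:  IN={a@B0}  OUT={a@B0, f@B2}
  B3:  IN={a@B0, f@B2}  OUT={a@B3, d@B3, f@B2}

Merge at B3: IN[B3] = OUT[B2] = {a@B0, f@B2}
Applying B3's transfer function to that IN value gives OUT[B3] (row B3 above).

Answer: {a@B3, d@B3, f@B2}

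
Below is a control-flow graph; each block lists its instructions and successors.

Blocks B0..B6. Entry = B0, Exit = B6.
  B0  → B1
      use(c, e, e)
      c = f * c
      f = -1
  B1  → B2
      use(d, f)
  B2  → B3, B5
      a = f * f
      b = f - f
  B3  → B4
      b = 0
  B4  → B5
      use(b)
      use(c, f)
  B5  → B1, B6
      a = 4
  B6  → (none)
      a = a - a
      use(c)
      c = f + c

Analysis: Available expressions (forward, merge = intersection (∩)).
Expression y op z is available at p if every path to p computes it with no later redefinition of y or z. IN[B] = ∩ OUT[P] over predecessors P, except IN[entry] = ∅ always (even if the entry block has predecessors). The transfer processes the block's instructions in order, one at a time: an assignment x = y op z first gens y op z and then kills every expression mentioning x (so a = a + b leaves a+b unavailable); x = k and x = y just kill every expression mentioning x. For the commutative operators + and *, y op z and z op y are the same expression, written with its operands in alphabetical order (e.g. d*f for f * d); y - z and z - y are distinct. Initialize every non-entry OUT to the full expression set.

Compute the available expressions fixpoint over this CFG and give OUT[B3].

Answer: {f*f, f-f}

Trace:
Converged values:
  B0:   IN={}   OUT={}
  B1:   IN={}   OUT={}
  B2:   IN={}   OUT={f*f, f-f}
  B3:   IN={f*f, f-f}   OUT={f*f, f-f}
  B4:   IN={f*f, f-f}   OUT={f*f, f-f}
  B5:   IN={f*f, f-f}   OUT={f*f, f-f}
  B6:   IN={f*f, f-f}   OUT={f*f, f-f}

Merge at B3: IN[B3] = OUT[B2] = {f*f, f-f}
Applying B3's transfer function to that IN value gives OUT[B3] (row B3 above).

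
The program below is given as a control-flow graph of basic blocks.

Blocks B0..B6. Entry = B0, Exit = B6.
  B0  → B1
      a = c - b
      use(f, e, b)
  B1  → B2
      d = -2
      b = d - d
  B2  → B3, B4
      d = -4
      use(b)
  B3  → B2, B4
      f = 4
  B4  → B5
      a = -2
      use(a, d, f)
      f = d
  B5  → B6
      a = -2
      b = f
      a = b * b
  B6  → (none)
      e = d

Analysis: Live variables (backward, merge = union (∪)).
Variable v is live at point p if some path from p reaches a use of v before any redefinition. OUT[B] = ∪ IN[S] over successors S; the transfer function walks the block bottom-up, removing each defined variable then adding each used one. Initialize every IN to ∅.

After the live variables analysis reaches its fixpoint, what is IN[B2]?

Answer: {b, f}

Derivation:
Fixpoint table:
  B0:   IN={b, c, e, f}   OUT={f}
  B1:   IN={f}   OUT={b, f}
  B2:   IN={b, f}   OUT={b, d, f}
  B3:   IN={b, d}   OUT={b, d, f}
  B4:   IN={d, f}   OUT={d, f}
  B5:   IN={d, f}   OUT={d}
  B6:   IN={d}   OUT={}

Merge at B2: OUT[B2] = IN[B3] ⊔ IN[B4] = {b, d, f}
Applying B2's transfer function to that OUT value gives IN[B2] (row B2 above).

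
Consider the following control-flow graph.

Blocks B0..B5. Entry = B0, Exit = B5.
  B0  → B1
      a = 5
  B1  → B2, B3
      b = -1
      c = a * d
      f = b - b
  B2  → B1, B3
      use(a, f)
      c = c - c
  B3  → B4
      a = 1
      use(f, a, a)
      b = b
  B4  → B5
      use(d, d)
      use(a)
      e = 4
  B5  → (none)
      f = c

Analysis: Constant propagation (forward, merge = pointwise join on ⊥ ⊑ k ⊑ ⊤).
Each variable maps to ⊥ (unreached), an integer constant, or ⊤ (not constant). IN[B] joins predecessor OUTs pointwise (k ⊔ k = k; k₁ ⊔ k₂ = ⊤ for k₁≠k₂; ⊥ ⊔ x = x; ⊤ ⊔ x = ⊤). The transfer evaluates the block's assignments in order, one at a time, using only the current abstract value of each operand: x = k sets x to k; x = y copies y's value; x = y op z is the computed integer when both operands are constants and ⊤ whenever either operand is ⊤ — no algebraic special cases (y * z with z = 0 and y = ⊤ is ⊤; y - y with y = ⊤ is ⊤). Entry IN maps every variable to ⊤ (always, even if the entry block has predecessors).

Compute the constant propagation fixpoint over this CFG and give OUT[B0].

Answer: {a: 5, b: ⊤, c: ⊤, d: ⊤, e: ⊤, f: ⊤}

Working:
Fixpoint table:
  B0:   IN=(all ⊤)   OUT={a:5; rest ⊤}
  B1:   IN={a:5; rest ⊤}   OUT={a:5, b:-1, f:0; rest ⊤}
  B2:   IN={a:5, b:-1, f:0; rest ⊤}   OUT={a:5, b:-1, f:0; rest ⊤}
  B3:   IN={a:5, b:-1, f:0; rest ⊤}   OUT={a:1, b:-1, f:0; rest ⊤}
  B4:   IN={a:1, b:-1, f:0; rest ⊤}   OUT={a:1, b:-1, e:4, f:0; rest ⊤}
  B5:   IN={a:1, b:-1, e:4, f:0; rest ⊤}   OUT={a:1, b:-1, e:4; rest ⊤}

B0 is the boundary node: IN[B0] = {a: ⊤, b: ⊤, c: ⊤, d: ⊤, e: ⊤, f: ⊤}
Applying B0's transfer function to that IN value gives OUT[B0] (row B0 above).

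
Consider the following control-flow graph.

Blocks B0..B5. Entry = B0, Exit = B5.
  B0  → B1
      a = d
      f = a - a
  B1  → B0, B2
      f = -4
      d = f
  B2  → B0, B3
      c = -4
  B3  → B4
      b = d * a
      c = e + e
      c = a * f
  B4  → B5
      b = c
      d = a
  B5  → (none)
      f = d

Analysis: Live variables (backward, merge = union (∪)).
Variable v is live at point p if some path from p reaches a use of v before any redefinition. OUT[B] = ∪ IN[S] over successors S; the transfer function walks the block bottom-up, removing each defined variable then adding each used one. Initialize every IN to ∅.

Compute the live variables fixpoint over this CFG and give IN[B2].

Fixpoint table:
  B0:  IN={d, e}  OUT={a, e}
  B1:  IN={a, e}  OUT={a, d, e, f}
  B2:  IN={a, d, e, f}  OUT={a, d, e, f}
  B3:  IN={a, d, e, f}  OUT={a, c}
  B4:  IN={a, c}  OUT={d}
  B5:  IN={d}  OUT={}

Merge at B2: OUT[B2] = IN[B0] ⊔ IN[B3] = {a, d, e, f}
Applying B2's transfer function to that OUT value gives IN[B2] (row B2 above).

Answer: {a, d, e, f}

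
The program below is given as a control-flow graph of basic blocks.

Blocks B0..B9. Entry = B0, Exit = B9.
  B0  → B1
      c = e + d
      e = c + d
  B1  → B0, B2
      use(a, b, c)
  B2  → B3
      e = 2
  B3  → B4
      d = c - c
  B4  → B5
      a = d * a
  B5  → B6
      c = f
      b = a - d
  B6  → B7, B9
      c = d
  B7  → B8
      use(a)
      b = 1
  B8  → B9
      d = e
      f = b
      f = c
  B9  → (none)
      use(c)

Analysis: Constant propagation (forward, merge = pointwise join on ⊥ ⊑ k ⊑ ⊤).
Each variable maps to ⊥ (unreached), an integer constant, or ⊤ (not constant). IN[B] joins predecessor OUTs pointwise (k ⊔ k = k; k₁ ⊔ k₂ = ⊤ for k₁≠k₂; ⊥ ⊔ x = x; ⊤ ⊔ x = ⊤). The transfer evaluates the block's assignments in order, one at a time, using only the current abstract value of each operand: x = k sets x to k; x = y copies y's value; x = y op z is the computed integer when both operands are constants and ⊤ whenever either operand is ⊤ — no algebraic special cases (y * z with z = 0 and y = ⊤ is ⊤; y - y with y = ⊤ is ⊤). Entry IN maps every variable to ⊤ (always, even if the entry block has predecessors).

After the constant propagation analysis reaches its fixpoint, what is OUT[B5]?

Answer: {a: ⊤, b: ⊤, c: ⊤, d: ⊤, e: 2, f: ⊤}

Derivation:
Converged values:
  B0:  IN=(all ⊤)  OUT=(all ⊤)
  B1:  IN=(all ⊤)  OUT=(all ⊤)
  B2:  IN=(all ⊤)  OUT={e:2; rest ⊤}
  B3:  IN={e:2; rest ⊤}  OUT={e:2; rest ⊤}
  B4:  IN={e:2; rest ⊤}  OUT={e:2; rest ⊤}
  B5:  IN={e:2; rest ⊤}  OUT={e:2; rest ⊤}
  B6:  IN={e:2; rest ⊤}  OUT={e:2; rest ⊤}
  B7:  IN={e:2; rest ⊤}  OUT={b:1, e:2; rest ⊤}
  B8:  IN={b:1, e:2; rest ⊤}  OUT={b:1, d:2, e:2; rest ⊤}
  B9:  IN={e:2; rest ⊤}  OUT={e:2; rest ⊤}

Merge at B5: IN[B5] = OUT[B4] = {a: ⊤, b: ⊤, c: ⊤, d: ⊤, e: 2, f: ⊤}
Applying B5's transfer function to that IN value gives OUT[B5] (row B5 above).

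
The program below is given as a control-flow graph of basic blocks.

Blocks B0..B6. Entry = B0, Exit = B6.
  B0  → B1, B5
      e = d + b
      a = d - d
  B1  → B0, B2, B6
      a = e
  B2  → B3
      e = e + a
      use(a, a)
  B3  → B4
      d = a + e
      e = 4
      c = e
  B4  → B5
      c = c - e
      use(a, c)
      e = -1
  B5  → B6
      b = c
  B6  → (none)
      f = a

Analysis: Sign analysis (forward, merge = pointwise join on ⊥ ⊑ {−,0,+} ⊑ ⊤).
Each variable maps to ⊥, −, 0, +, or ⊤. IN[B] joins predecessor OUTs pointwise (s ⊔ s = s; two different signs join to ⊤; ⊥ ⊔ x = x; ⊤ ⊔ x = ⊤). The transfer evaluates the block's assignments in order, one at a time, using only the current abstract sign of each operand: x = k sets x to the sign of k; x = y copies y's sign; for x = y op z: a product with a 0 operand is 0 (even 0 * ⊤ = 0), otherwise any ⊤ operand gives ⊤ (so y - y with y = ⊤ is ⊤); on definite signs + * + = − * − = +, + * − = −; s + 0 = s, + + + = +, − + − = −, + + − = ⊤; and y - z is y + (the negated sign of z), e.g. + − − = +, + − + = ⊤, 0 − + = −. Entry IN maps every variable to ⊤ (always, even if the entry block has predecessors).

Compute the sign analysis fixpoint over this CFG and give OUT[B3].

Fixpoint table:
  B0:  IN=(all ⊤)  OUT=(all ⊤)
  B1:  IN=(all ⊤)  OUT=(all ⊤)
  B2:  IN=(all ⊤)  OUT=(all ⊤)
  B3:  IN=(all ⊤)  OUT={c:+, e:+; rest ⊤}
  B4:  IN={c:+, e:+; rest ⊤}  OUT={e:-; rest ⊤}
  B5:  IN=(all ⊤)  OUT=(all ⊤)
  B6:  IN=(all ⊤)  OUT=(all ⊤)

Merge at B3: IN[B3] = OUT[B2] = {a: ⊤, b: ⊤, c: ⊤, d: ⊤, e: ⊤, f: ⊤}
Applying B3's transfer function to that IN value gives OUT[B3] (row B3 above).

Answer: {a: ⊤, b: ⊤, c: +, d: ⊤, e: +, f: ⊤}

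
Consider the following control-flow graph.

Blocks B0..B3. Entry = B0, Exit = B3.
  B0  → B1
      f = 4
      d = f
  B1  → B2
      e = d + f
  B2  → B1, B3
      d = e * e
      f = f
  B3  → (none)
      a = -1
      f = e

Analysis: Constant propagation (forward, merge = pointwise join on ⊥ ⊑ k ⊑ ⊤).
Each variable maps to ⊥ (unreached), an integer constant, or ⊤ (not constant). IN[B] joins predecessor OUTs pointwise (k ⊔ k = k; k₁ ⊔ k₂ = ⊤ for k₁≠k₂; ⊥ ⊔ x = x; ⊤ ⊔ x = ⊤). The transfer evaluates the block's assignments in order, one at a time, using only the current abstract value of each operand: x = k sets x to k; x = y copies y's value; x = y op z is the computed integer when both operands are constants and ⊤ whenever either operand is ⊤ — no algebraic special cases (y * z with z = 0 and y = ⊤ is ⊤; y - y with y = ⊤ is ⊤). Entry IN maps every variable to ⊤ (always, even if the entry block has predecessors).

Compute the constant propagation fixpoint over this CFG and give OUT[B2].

Per-block solution:
  B0: | IN=(all ⊤) | OUT={d:4, f:4; rest ⊤}
  B1: | IN={f:4; rest ⊤} | OUT={f:4; rest ⊤}
  B2: | IN={f:4; rest ⊤} | OUT={f:4; rest ⊤}
  B3: | IN={f:4; rest ⊤} | OUT={a:-1; rest ⊤}

Merge at B2: IN[B2] = OUT[B1] = {a: ⊤, b: ⊤, c: ⊤, d: ⊤, e: ⊤, f: 4}
Applying B2's transfer function to that IN value gives OUT[B2] (row B2 above).

Answer: {a: ⊤, b: ⊤, c: ⊤, d: ⊤, e: ⊤, f: 4}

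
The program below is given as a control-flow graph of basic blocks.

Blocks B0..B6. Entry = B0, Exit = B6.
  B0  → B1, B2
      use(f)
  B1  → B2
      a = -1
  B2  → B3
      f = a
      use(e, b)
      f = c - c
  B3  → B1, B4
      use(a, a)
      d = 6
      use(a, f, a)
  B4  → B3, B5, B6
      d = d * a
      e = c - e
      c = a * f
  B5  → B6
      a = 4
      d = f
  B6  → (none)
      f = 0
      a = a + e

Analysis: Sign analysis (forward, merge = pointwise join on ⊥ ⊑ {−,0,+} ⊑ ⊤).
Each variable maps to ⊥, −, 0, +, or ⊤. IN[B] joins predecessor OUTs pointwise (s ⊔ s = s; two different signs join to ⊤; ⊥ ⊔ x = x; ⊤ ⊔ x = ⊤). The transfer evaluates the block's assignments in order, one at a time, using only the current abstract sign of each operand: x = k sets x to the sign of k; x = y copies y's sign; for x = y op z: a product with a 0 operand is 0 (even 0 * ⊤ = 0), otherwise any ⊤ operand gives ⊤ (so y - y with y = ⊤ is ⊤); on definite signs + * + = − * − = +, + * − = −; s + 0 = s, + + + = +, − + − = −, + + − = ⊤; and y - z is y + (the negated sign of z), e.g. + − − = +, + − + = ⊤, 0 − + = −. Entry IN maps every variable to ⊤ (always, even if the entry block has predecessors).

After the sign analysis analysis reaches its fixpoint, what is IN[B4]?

Per-block solution:
  B0: | IN=(all ⊤) | OUT=(all ⊤)
  B1: | IN=(all ⊤) | OUT={a:-; rest ⊤}
  B2: | IN=(all ⊤) | OUT=(all ⊤)
  B3: | IN=(all ⊤) | OUT={d:+; rest ⊤}
  B4: | IN={d:+; rest ⊤} | OUT=(all ⊤)
  B5: | IN=(all ⊤) | OUT={a:+; rest ⊤}
  B6: | IN=(all ⊤) | OUT={f:0; rest ⊤}

Merge at B4: IN[B4] = OUT[B3] = {a: ⊤, b: ⊤, c: ⊤, d: +, e: ⊤, f: ⊤}

Answer: {a: ⊤, b: ⊤, c: ⊤, d: +, e: ⊤, f: ⊤}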